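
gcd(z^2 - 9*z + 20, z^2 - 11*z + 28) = z - 4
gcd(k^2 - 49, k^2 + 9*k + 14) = k + 7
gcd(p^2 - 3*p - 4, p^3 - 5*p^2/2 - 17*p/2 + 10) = p - 4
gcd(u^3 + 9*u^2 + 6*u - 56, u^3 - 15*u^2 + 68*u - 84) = u - 2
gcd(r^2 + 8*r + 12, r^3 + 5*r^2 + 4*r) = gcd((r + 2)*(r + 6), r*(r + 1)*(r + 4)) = 1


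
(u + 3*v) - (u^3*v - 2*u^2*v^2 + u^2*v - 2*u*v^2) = -u^3*v + 2*u^2*v^2 - u^2*v + 2*u*v^2 + u + 3*v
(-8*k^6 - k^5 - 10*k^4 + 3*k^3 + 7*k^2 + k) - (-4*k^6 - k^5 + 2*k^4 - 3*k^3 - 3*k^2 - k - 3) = -4*k^6 - 12*k^4 + 6*k^3 + 10*k^2 + 2*k + 3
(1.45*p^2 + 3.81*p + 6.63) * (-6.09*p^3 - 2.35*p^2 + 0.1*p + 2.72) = -8.8305*p^5 - 26.6104*p^4 - 49.1852*p^3 - 11.2555*p^2 + 11.0262*p + 18.0336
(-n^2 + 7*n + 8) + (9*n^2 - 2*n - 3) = 8*n^2 + 5*n + 5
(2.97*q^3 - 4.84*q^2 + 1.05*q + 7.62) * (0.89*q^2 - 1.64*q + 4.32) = 2.6433*q^5 - 9.1784*q^4 + 21.7025*q^3 - 15.849*q^2 - 7.9608*q + 32.9184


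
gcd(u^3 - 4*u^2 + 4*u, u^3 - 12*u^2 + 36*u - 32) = u^2 - 4*u + 4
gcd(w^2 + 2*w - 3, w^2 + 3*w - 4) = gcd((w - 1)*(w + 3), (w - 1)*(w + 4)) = w - 1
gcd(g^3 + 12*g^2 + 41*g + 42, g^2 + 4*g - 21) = g + 7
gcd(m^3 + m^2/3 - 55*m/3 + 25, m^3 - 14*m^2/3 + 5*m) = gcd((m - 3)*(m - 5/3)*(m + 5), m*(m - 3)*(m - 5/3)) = m^2 - 14*m/3 + 5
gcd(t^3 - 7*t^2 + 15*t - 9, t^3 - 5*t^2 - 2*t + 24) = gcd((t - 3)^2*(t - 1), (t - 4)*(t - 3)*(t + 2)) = t - 3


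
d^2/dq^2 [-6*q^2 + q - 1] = -12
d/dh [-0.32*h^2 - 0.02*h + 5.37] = -0.64*h - 0.02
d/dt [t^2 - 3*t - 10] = 2*t - 3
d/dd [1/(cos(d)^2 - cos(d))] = (-sin(d)/cos(d)^2 + 2*tan(d))/(cos(d) - 1)^2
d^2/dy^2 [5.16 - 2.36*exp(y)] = -2.36*exp(y)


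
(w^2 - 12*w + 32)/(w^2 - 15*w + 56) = (w - 4)/(w - 7)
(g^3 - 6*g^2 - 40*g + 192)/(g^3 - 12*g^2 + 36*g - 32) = (g^2 + 2*g - 24)/(g^2 - 4*g + 4)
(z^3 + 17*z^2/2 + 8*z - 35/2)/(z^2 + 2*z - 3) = (2*z^2 + 19*z + 35)/(2*(z + 3))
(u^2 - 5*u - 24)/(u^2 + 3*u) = (u - 8)/u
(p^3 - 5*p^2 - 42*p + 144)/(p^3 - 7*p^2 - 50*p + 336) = (p^2 + 3*p - 18)/(p^2 + p - 42)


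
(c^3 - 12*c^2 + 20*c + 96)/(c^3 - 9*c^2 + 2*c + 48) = (c - 6)/(c - 3)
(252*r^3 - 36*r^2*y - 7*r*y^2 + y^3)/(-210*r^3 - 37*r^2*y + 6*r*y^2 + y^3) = (-42*r^2 - r*y + y^2)/(35*r^2 + 12*r*y + y^2)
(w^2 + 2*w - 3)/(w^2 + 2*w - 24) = (w^2 + 2*w - 3)/(w^2 + 2*w - 24)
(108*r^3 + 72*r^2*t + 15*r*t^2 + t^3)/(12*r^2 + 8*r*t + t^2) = (18*r^2 + 9*r*t + t^2)/(2*r + t)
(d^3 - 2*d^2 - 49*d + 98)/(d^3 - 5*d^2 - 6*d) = (-d^3 + 2*d^2 + 49*d - 98)/(d*(-d^2 + 5*d + 6))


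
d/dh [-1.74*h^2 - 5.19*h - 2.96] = -3.48*h - 5.19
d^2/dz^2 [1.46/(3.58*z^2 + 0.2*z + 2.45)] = (-37.423888*z^2 - 2.09072*z + 1.46*(7.16*z + 0.2)*(14.32*z + 0.4) - 25.61132)/(3.58*z^2 + 0.2*z + 2.45)^3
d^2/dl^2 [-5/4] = 0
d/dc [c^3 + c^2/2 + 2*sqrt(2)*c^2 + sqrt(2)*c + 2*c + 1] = 3*c^2 + c + 4*sqrt(2)*c + sqrt(2) + 2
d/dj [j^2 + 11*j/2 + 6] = 2*j + 11/2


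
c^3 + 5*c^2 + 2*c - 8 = (c - 1)*(c + 2)*(c + 4)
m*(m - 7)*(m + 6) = m^3 - m^2 - 42*m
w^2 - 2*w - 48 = (w - 8)*(w + 6)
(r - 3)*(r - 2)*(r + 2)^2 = r^4 - r^3 - 10*r^2 + 4*r + 24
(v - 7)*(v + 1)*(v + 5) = v^3 - v^2 - 37*v - 35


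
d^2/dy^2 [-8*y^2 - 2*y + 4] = -16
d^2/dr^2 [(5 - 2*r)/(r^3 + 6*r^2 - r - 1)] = 2*(-(2*r - 5)*(3*r^2 + 12*r - 1)^2 + (6*r^2 + 24*r + 3*(r + 2)*(2*r - 5) - 2)*(r^3 + 6*r^2 - r - 1))/(r^3 + 6*r^2 - r - 1)^3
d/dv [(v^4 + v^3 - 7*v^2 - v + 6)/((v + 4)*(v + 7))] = 2*(v^5 + 17*v^4 + 67*v^3 + 4*v^2 - 202*v - 47)/(v^4 + 22*v^3 + 177*v^2 + 616*v + 784)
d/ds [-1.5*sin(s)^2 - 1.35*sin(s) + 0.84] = -(3.0*sin(s) + 1.35)*cos(s)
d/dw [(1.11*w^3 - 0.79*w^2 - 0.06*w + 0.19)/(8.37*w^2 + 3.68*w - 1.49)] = (9.2907*w^4 + 8.1696*w^3 - 7.3667*w^2 - 0.8264*w - 0.6098)/(70.0569*w^4 + 61.6032*w^3 - 11.4002*w^2 - 10.9664*w + 2.2201)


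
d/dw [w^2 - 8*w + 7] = 2*w - 8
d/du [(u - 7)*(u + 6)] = 2*u - 1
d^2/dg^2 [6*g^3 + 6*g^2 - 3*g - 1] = 36*g + 12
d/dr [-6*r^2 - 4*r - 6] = -12*r - 4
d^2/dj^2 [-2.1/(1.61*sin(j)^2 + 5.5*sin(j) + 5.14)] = (21.77364*sin(j)^4 + 55.7865*sin(j)^3 - 38.64882*sin(j)^2 - 170.94*sin(j) - 92.29332)/(1.61*sin(j)^2 + 5.5*sin(j) + 5.14)^3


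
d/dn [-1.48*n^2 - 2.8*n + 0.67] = -2.96*n - 2.8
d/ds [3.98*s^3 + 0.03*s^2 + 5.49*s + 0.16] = 11.94*s^2 + 0.06*s + 5.49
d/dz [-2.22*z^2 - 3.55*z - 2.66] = -4.44*z - 3.55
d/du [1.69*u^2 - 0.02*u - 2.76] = 3.38*u - 0.02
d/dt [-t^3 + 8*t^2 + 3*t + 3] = -3*t^2 + 16*t + 3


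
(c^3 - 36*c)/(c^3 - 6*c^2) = (c + 6)/c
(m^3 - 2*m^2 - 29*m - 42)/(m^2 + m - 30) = (m^3 - 2*m^2 - 29*m - 42)/(m^2 + m - 30)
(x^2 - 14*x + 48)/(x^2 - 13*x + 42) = (x - 8)/(x - 7)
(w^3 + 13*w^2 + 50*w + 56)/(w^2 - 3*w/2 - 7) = 2*(w^2 + 11*w + 28)/(2*w - 7)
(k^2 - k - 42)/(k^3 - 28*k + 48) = (k - 7)/(k^2 - 6*k + 8)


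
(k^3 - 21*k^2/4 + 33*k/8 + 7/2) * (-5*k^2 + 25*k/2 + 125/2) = -5*k^5 + 155*k^4/4 - 95*k^3/4 - 4705*k^2/16 + 4825*k/16 + 875/4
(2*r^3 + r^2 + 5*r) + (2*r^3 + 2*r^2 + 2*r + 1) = 4*r^3 + 3*r^2 + 7*r + 1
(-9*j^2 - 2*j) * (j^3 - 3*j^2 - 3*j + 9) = -9*j^5 + 25*j^4 + 33*j^3 - 75*j^2 - 18*j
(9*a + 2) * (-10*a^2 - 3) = -90*a^3 - 20*a^2 - 27*a - 6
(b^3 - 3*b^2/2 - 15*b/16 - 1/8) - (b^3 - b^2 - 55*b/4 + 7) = -b^2/2 + 205*b/16 - 57/8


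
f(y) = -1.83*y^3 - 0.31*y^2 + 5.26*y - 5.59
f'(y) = -5.49*y^2 - 0.62*y + 5.26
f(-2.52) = 8.47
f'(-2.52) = -28.04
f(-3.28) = 38.40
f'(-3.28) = -51.77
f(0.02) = -5.48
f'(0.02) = 5.25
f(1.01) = -2.48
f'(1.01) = -0.97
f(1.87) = -8.80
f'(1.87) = -15.10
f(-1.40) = -8.54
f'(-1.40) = -4.63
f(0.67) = -2.76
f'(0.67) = 2.38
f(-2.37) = 4.56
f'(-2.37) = -24.11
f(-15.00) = 6022.01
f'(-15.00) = -1220.69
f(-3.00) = 25.25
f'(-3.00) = -42.29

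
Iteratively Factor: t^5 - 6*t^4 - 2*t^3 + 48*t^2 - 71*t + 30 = (t - 2)*(t^4 - 4*t^3 - 10*t^2 + 28*t - 15) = (t - 2)*(t - 1)*(t^3 - 3*t^2 - 13*t + 15) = (t - 2)*(t - 1)^2*(t^2 - 2*t - 15) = (t - 5)*(t - 2)*(t - 1)^2*(t + 3)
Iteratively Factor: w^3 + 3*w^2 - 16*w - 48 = (w + 4)*(w^2 - w - 12) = (w + 3)*(w + 4)*(w - 4)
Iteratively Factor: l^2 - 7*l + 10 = (l - 5)*(l - 2)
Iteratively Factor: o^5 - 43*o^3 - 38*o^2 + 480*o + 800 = (o - 5)*(o^4 + 5*o^3 - 18*o^2 - 128*o - 160) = (o - 5)*(o + 4)*(o^3 + o^2 - 22*o - 40) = (o - 5)*(o + 2)*(o + 4)*(o^2 - o - 20) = (o - 5)^2*(o + 2)*(o + 4)*(o + 4)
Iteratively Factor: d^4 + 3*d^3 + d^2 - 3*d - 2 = (d + 2)*(d^3 + d^2 - d - 1) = (d + 1)*(d + 2)*(d^2 - 1) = (d + 1)^2*(d + 2)*(d - 1)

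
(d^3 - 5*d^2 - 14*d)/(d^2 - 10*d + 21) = d*(d + 2)/(d - 3)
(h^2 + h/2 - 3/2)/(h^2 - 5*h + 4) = (h + 3/2)/(h - 4)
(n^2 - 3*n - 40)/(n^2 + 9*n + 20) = (n - 8)/(n + 4)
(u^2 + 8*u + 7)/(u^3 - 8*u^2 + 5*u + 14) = (u + 7)/(u^2 - 9*u + 14)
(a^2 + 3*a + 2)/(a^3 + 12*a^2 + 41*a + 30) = (a + 2)/(a^2 + 11*a + 30)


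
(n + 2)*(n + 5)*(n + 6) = n^3 + 13*n^2 + 52*n + 60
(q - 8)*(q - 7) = q^2 - 15*q + 56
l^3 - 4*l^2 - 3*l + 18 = (l - 3)^2*(l + 2)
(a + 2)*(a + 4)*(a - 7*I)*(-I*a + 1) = -I*a^4 - 6*a^3 - 6*I*a^3 - 36*a^2 - 15*I*a^2 - 48*a - 42*I*a - 56*I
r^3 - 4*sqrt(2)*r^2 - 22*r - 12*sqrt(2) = (r - 6*sqrt(2))*(r + sqrt(2))^2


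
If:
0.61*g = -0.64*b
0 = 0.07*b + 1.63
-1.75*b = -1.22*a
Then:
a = -33.40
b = -23.29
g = 24.43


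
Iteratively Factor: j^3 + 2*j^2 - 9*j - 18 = (j + 2)*(j^2 - 9) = (j + 2)*(j + 3)*(j - 3)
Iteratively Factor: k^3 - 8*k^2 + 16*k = (k)*(k^2 - 8*k + 16) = k*(k - 4)*(k - 4)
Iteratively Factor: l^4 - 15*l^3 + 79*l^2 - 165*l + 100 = (l - 5)*(l^3 - 10*l^2 + 29*l - 20) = (l - 5)*(l - 1)*(l^2 - 9*l + 20) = (l - 5)*(l - 4)*(l - 1)*(l - 5)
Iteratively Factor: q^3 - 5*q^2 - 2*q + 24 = (q - 4)*(q^2 - q - 6) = (q - 4)*(q - 3)*(q + 2)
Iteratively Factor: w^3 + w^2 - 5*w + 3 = (w + 3)*(w^2 - 2*w + 1) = (w - 1)*(w + 3)*(w - 1)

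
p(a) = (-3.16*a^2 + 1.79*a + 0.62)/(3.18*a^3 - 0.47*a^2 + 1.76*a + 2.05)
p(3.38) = -0.23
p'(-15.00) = 0.00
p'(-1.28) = 0.89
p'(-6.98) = 0.02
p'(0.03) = 0.50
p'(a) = (1.79 - 6.32*a)/(3.18*a^3 - 0.47*a^2 + 1.76*a + 2.05) + (-9.54*a^2 + 0.94*a - 1.76)*(-3.16*a^2 + 1.79*a + 0.62)/(3.18*a^3 - 0.47*a^2 + 1.76*a + 2.05)^2 = (10.0488*a^4 - 11.3844*a^3 - 10.6351*a^2 - 12.3732*a + 2.5783)/(10.1124*a^6 - 2.9892*a^5 + 11.4145*a^4 + 11.3836*a^3 + 1.1706*a^2 + 7.216*a + 4.2025)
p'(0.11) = 0.21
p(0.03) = 0.32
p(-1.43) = 0.78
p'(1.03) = -0.48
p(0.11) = 0.35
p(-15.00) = 0.07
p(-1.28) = 0.90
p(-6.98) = 0.15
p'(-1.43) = 0.64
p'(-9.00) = 0.01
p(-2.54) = 0.42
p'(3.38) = 0.05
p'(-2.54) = 0.17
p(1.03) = -0.13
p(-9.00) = 0.11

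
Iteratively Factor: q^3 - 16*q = (q - 4)*(q^2 + 4*q) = q*(q - 4)*(q + 4)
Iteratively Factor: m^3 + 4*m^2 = (m)*(m^2 + 4*m) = m^2*(m + 4)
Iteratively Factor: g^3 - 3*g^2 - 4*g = (g)*(g^2 - 3*g - 4) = g*(g + 1)*(g - 4)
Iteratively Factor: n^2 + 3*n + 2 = (n + 1)*(n + 2)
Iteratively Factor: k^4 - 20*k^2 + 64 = (k + 4)*(k^3 - 4*k^2 - 4*k + 16) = (k - 2)*(k + 4)*(k^2 - 2*k - 8) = (k - 2)*(k + 2)*(k + 4)*(k - 4)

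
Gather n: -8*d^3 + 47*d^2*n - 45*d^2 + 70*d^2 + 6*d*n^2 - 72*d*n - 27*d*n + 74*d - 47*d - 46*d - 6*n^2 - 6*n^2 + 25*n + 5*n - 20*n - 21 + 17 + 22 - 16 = -8*d^3 + 25*d^2 - 19*d + n^2*(6*d - 12) + n*(47*d^2 - 99*d + 10) + 2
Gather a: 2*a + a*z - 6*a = a*(z - 4)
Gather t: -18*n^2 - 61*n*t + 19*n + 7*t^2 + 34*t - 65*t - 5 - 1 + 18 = -18*n^2 + 19*n + 7*t^2 + t*(-61*n - 31) + 12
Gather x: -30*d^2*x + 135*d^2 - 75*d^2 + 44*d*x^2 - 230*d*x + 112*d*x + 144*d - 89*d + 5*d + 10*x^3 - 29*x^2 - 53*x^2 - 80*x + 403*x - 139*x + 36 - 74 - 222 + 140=60*d^2 + 60*d + 10*x^3 + x^2*(44*d - 82) + x*(-30*d^2 - 118*d + 184) - 120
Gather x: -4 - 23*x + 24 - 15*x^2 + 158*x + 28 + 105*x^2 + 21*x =90*x^2 + 156*x + 48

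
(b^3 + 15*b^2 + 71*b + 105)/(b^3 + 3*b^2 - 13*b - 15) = (b^2 + 10*b + 21)/(b^2 - 2*b - 3)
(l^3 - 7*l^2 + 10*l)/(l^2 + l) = (l^2 - 7*l + 10)/(l + 1)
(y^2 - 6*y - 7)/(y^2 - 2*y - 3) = (y - 7)/(y - 3)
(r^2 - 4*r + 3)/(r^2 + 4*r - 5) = (r - 3)/(r + 5)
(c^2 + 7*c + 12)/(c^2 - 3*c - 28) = (c + 3)/(c - 7)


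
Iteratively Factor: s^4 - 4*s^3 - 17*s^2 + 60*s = (s - 5)*(s^3 + s^2 - 12*s) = (s - 5)*(s + 4)*(s^2 - 3*s) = (s - 5)*(s - 3)*(s + 4)*(s)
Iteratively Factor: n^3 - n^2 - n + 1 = (n - 1)*(n^2 - 1) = (n - 1)^2*(n + 1)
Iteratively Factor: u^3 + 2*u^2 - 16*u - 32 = (u + 2)*(u^2 - 16) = (u - 4)*(u + 2)*(u + 4)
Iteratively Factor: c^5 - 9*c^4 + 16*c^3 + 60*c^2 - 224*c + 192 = (c - 4)*(c^4 - 5*c^3 - 4*c^2 + 44*c - 48) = (c - 4)*(c - 2)*(c^3 - 3*c^2 - 10*c + 24) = (c - 4)^2*(c - 2)*(c^2 + c - 6) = (c - 4)^2*(c - 2)^2*(c + 3)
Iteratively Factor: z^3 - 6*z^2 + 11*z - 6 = (z - 3)*(z^2 - 3*z + 2) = (z - 3)*(z - 2)*(z - 1)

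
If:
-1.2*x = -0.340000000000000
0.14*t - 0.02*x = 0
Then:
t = 0.04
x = 0.28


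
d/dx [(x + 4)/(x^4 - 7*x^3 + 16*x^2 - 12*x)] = (-3*x^3 - 8*x^2 + 52*x - 24)/(x^2*(x^5 - 12*x^4 + 57*x^3 - 134*x^2 + 156*x - 72))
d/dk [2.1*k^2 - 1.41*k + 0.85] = 4.2*k - 1.41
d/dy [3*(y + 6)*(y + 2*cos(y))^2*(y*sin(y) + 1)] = 3*(y + 2*cos(y))*((y + 6)*(y + 2*cos(y))*(y*cos(y) + sin(y)) - 2*(y + 6)*(y*sin(y) + 1)*(2*sin(y) - 1) + (y + 2*cos(y))*(y*sin(y) + 1))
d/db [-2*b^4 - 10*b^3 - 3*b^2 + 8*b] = -8*b^3 - 30*b^2 - 6*b + 8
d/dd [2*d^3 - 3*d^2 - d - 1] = 6*d^2 - 6*d - 1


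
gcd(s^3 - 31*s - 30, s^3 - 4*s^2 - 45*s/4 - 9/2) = s - 6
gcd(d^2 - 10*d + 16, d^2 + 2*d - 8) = d - 2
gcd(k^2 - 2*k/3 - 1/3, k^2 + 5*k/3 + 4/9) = k + 1/3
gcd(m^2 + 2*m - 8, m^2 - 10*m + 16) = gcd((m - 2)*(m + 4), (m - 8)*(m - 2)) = m - 2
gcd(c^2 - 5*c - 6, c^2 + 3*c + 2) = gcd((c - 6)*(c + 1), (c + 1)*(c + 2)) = c + 1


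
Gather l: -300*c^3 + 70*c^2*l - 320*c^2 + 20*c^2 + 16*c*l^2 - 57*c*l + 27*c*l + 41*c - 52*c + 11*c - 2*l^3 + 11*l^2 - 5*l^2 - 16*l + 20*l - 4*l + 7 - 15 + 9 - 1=-300*c^3 - 300*c^2 - 2*l^3 + l^2*(16*c + 6) + l*(70*c^2 - 30*c)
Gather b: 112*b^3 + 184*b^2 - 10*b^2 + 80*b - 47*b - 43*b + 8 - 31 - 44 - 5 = 112*b^3 + 174*b^2 - 10*b - 72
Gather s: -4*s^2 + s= -4*s^2 + s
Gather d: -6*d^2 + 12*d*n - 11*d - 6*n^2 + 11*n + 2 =-6*d^2 + d*(12*n - 11) - 6*n^2 + 11*n + 2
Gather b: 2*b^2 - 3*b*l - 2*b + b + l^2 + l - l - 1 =2*b^2 + b*(-3*l - 1) + l^2 - 1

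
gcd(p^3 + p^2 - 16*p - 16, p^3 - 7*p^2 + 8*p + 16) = p^2 - 3*p - 4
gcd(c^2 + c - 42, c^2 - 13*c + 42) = c - 6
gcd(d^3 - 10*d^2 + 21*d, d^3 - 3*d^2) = d^2 - 3*d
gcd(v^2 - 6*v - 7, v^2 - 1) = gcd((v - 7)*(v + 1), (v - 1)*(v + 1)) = v + 1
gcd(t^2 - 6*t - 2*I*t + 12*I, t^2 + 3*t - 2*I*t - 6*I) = t - 2*I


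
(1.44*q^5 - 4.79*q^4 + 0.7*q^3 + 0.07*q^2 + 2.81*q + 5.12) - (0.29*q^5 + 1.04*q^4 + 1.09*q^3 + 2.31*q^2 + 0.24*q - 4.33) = 1.15*q^5 - 5.83*q^4 - 0.39*q^3 - 2.24*q^2 + 2.57*q + 9.45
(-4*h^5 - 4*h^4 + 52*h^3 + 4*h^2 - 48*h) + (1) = -4*h^5 - 4*h^4 + 52*h^3 + 4*h^2 - 48*h + 1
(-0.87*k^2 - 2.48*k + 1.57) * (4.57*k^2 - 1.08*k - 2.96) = -3.9759*k^4 - 10.394*k^3 + 12.4285*k^2 + 5.6452*k - 4.6472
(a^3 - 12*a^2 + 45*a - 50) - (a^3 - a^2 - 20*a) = -11*a^2 + 65*a - 50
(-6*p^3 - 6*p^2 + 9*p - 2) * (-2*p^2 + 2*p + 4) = 12*p^5 - 54*p^3 - 2*p^2 + 32*p - 8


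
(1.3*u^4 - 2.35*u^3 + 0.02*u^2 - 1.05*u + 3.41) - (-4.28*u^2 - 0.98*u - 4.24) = 1.3*u^4 - 2.35*u^3 + 4.3*u^2 - 0.0700000000000001*u + 7.65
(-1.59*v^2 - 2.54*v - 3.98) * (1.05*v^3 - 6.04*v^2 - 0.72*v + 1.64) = -1.6695*v^5 + 6.9366*v^4 + 12.3074*v^3 + 23.2604*v^2 - 1.3*v - 6.5272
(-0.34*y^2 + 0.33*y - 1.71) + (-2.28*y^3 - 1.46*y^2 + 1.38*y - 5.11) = -2.28*y^3 - 1.8*y^2 + 1.71*y - 6.82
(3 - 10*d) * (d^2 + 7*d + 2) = -10*d^3 - 67*d^2 + d + 6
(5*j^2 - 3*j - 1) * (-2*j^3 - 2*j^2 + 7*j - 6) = -10*j^5 - 4*j^4 + 43*j^3 - 49*j^2 + 11*j + 6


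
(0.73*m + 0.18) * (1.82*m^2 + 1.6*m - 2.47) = 1.3286*m^3 + 1.4956*m^2 - 1.5151*m - 0.4446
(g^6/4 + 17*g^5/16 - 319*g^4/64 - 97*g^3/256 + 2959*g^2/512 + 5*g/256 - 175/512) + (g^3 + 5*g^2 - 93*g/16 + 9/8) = g^6/4 + 17*g^5/16 - 319*g^4/64 + 159*g^3/256 + 5519*g^2/512 - 1483*g/256 + 401/512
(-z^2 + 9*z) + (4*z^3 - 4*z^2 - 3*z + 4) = 4*z^3 - 5*z^2 + 6*z + 4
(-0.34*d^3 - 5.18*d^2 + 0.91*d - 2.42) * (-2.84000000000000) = 0.9656*d^3 + 14.7112*d^2 - 2.5844*d + 6.8728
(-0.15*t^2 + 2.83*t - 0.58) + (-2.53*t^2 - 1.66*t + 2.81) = -2.68*t^2 + 1.17*t + 2.23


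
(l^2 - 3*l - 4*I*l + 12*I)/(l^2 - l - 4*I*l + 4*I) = (l - 3)/(l - 1)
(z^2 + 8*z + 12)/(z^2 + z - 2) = (z + 6)/(z - 1)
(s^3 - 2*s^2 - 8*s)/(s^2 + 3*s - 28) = s*(s + 2)/(s + 7)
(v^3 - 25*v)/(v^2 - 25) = v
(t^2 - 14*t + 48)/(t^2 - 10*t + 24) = (t - 8)/(t - 4)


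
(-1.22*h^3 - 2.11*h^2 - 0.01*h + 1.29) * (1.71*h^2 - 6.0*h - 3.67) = -2.0862*h^5 + 3.7119*h^4 + 17.1203*h^3 + 10.0096*h^2 - 7.7033*h - 4.7343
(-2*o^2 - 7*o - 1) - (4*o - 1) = -2*o^2 - 11*o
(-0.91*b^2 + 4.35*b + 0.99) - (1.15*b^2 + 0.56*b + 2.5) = -2.06*b^2 + 3.79*b - 1.51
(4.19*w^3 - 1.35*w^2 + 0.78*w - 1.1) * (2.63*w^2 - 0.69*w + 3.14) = 11.0197*w^5 - 6.4416*w^4 + 16.1395*w^3 - 7.6702*w^2 + 3.2082*w - 3.454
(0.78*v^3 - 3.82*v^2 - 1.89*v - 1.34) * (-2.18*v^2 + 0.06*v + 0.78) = -1.7004*v^5 + 8.3744*v^4 + 4.4994*v^3 - 0.1718*v^2 - 1.5546*v - 1.0452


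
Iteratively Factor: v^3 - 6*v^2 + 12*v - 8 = (v - 2)*(v^2 - 4*v + 4) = (v - 2)^2*(v - 2)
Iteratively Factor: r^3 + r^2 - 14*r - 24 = (r + 3)*(r^2 - 2*r - 8) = (r + 2)*(r + 3)*(r - 4)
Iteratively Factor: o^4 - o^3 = (o)*(o^3 - o^2) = o^2*(o^2 - o) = o^3*(o - 1)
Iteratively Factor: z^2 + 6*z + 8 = (z + 4)*(z + 2)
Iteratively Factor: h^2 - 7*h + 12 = (h - 4)*(h - 3)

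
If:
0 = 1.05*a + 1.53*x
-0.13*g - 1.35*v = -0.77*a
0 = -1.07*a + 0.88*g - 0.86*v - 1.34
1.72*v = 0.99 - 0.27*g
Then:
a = 0.73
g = 2.58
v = 0.17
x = -0.50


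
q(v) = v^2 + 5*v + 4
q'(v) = 2*v + 5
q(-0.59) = 1.40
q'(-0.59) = 3.82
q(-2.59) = -2.24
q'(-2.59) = -0.18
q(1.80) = 16.24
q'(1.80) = 8.60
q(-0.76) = 0.78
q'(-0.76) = 3.48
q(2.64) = 24.17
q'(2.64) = 10.28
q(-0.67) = 1.10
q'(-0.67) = 3.66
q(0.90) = 9.31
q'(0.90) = 6.80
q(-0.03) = 3.85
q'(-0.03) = 4.94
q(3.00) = 28.00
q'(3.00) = 11.00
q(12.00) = 208.00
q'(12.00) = 29.00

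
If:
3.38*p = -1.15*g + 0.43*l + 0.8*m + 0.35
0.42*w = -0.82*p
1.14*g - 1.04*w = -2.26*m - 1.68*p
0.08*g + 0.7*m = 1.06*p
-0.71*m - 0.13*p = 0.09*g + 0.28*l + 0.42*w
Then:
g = 0.38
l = 0.05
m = -0.12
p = -0.05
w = 0.09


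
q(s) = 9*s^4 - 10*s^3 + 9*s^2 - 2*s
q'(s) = 36*s^3 - 30*s^2 + 18*s - 2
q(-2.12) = 321.77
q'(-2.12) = -518.00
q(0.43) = 0.32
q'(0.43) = 3.06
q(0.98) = 5.57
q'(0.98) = 20.71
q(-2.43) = 515.30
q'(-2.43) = -739.45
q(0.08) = -0.11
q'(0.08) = -0.73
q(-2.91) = 973.83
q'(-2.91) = -1195.54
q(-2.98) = 1060.27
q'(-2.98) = -1274.74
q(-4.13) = 3484.66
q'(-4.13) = -3124.07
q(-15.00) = 491430.00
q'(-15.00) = -128522.00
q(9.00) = 52470.00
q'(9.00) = 23974.00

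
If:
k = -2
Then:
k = -2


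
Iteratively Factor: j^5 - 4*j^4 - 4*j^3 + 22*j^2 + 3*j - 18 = (j - 1)*(j^4 - 3*j^3 - 7*j^2 + 15*j + 18) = (j - 1)*(j + 1)*(j^3 - 4*j^2 - 3*j + 18) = (j - 1)*(j + 1)*(j + 2)*(j^2 - 6*j + 9) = (j - 3)*(j - 1)*(j + 1)*(j + 2)*(j - 3)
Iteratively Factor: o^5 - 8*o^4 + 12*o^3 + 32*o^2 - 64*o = (o - 2)*(o^4 - 6*o^3 + 32*o) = (o - 4)*(o - 2)*(o^3 - 2*o^2 - 8*o) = (o - 4)*(o - 2)*(o + 2)*(o^2 - 4*o) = o*(o - 4)*(o - 2)*(o + 2)*(o - 4)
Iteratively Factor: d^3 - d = (d)*(d^2 - 1) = d*(d - 1)*(d + 1)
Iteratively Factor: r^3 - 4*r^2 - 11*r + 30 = (r - 5)*(r^2 + r - 6) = (r - 5)*(r + 3)*(r - 2)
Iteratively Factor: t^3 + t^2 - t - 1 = (t - 1)*(t^2 + 2*t + 1) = (t - 1)*(t + 1)*(t + 1)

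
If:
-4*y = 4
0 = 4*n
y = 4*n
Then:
No Solution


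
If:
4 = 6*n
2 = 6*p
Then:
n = 2/3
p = 1/3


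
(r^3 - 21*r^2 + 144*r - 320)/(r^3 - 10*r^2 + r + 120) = (r - 8)/(r + 3)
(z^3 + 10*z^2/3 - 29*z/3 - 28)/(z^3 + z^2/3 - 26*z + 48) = (3*z^2 + 19*z + 28)/(3*z^2 + 10*z - 48)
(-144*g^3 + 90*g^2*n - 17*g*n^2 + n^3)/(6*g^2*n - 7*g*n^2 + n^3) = (-24*g^2 + 11*g*n - n^2)/(n*(g - n))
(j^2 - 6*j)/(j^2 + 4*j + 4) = j*(j - 6)/(j^2 + 4*j + 4)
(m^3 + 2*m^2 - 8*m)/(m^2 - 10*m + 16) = m*(m + 4)/(m - 8)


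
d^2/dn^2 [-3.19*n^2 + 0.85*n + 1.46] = -6.38000000000000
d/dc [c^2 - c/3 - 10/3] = 2*c - 1/3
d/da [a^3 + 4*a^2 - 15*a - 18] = 3*a^2 + 8*a - 15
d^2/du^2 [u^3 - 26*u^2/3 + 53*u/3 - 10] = 6*u - 52/3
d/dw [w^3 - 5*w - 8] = 3*w^2 - 5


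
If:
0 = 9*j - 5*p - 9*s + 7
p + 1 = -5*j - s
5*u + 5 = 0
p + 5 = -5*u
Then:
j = -8/27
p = 0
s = 13/27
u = -1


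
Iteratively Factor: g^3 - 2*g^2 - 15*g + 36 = (g + 4)*(g^2 - 6*g + 9) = (g - 3)*(g + 4)*(g - 3)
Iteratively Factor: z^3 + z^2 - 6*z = (z + 3)*(z^2 - 2*z) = (z - 2)*(z + 3)*(z)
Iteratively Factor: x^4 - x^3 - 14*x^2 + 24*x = (x + 4)*(x^3 - 5*x^2 + 6*x) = (x - 3)*(x + 4)*(x^2 - 2*x) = x*(x - 3)*(x + 4)*(x - 2)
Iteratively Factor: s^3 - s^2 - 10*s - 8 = (s + 2)*(s^2 - 3*s - 4) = (s + 1)*(s + 2)*(s - 4)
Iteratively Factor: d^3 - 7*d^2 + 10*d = (d - 2)*(d^2 - 5*d) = d*(d - 2)*(d - 5)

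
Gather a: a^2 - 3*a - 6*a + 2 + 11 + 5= a^2 - 9*a + 18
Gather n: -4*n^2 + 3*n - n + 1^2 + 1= -4*n^2 + 2*n + 2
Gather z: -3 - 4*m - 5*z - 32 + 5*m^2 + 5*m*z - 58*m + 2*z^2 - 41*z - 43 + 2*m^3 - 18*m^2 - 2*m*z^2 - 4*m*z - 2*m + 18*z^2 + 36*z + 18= 2*m^3 - 13*m^2 - 64*m + z^2*(20 - 2*m) + z*(m - 10) - 60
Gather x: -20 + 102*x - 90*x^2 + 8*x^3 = 8*x^3 - 90*x^2 + 102*x - 20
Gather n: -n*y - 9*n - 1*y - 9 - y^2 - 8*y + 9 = n*(-y - 9) - y^2 - 9*y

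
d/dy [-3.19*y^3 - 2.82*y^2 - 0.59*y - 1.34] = -9.57*y^2 - 5.64*y - 0.59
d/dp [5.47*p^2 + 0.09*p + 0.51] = 10.94*p + 0.09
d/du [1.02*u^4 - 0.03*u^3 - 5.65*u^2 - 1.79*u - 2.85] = 4.08*u^3 - 0.09*u^2 - 11.3*u - 1.79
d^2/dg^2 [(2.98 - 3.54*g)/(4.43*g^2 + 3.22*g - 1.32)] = (-(3.54*g - 2.98)*(8.86*g + 3.22)*(17.72*g + 6.44) + (94.0932*g - 3.6052)*(4.43*g^2 + 3.22*g - 1.32))/(4.43*g^2 + 3.22*g - 1.32)^3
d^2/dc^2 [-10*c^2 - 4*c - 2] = -20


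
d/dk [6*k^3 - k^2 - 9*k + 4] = 18*k^2 - 2*k - 9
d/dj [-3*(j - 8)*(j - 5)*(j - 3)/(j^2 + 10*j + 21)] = 3*(-j^4 - 20*j^3 + 176*j^2 + 432*j - 2859)/(j^4 + 20*j^3 + 142*j^2 + 420*j + 441)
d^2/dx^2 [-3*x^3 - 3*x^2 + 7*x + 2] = -18*x - 6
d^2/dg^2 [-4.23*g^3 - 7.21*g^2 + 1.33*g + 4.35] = -25.38*g - 14.42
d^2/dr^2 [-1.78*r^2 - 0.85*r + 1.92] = -3.56000000000000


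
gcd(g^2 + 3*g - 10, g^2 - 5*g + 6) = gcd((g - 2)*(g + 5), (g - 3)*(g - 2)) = g - 2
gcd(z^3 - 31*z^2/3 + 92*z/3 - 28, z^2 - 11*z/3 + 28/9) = z - 7/3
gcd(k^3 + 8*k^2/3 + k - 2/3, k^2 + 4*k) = 1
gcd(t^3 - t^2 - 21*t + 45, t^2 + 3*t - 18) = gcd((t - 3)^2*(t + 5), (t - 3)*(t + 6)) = t - 3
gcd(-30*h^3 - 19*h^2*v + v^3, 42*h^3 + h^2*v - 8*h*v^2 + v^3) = 2*h + v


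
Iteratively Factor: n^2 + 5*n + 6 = (n + 2)*(n + 3)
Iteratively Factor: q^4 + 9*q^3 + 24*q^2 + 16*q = (q + 4)*(q^3 + 5*q^2 + 4*q) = q*(q + 4)*(q^2 + 5*q + 4) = q*(q + 1)*(q + 4)*(q + 4)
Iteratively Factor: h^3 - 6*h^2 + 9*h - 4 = (h - 1)*(h^2 - 5*h + 4) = (h - 1)^2*(h - 4)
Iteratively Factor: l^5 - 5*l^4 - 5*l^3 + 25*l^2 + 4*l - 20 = (l - 1)*(l^4 - 4*l^3 - 9*l^2 + 16*l + 20) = (l - 1)*(l + 2)*(l^3 - 6*l^2 + 3*l + 10) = (l - 5)*(l - 1)*(l + 2)*(l^2 - l - 2) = (l - 5)*(l - 2)*(l - 1)*(l + 2)*(l + 1)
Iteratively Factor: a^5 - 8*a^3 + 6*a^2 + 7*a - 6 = (a - 1)*(a^4 + a^3 - 7*a^2 - a + 6) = (a - 1)*(a + 3)*(a^3 - 2*a^2 - a + 2) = (a - 1)*(a + 1)*(a + 3)*(a^2 - 3*a + 2) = (a - 2)*(a - 1)*(a + 1)*(a + 3)*(a - 1)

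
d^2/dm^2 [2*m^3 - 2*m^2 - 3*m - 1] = 12*m - 4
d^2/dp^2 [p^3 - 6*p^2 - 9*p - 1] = 6*p - 12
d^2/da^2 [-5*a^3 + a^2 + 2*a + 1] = 2 - 30*a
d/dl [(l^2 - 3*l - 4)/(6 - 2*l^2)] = (-3*l^2 - 2*l - 9)/(2*(l^4 - 6*l^2 + 9))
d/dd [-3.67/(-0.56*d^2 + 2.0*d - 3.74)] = (7.34 - 4.1104*d)/(0.56*d^2 - 2.0*d + 3.74)^2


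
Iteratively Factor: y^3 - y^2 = (y - 1)*(y^2) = y*(y - 1)*(y)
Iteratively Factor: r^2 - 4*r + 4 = (r - 2)*(r - 2)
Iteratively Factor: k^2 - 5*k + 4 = (k - 1)*(k - 4)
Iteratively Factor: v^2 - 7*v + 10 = (v - 5)*(v - 2)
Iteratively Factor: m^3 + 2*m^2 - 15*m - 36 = (m + 3)*(m^2 - m - 12) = (m - 4)*(m + 3)*(m + 3)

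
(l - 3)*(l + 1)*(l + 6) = l^3 + 4*l^2 - 15*l - 18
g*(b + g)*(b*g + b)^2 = b^3*g^3 + 2*b^3*g^2 + b^3*g + b^2*g^4 + 2*b^2*g^3 + b^2*g^2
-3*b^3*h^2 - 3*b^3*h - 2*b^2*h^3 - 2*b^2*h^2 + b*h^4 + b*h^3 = h*(-3*b + h)*(b + h)*(b*h + b)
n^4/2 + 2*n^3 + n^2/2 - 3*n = n*(n/2 + 1)*(n - 1)*(n + 3)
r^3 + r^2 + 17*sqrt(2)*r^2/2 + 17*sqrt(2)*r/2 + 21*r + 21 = (r + 1)*(r + 3*sqrt(2)/2)*(r + 7*sqrt(2))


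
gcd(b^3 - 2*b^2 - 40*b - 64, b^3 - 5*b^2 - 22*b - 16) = b^2 - 6*b - 16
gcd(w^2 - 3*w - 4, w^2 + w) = w + 1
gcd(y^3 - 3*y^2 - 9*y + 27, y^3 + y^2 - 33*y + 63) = y^2 - 6*y + 9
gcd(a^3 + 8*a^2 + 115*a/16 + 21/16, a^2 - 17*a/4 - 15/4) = a + 3/4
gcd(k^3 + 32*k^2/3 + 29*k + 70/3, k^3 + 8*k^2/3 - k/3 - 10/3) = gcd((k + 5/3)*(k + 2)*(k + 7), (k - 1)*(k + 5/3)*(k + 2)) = k^2 + 11*k/3 + 10/3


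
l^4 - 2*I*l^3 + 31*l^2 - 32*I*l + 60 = (l - 6*I)*(l - 2*I)*(l + I)*(l + 5*I)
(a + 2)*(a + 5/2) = a^2 + 9*a/2 + 5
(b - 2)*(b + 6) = b^2 + 4*b - 12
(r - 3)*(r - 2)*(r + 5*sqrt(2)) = r^3 - 5*r^2 + 5*sqrt(2)*r^2 - 25*sqrt(2)*r + 6*r + 30*sqrt(2)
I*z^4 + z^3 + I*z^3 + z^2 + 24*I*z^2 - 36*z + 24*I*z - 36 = (z - 6*I)*(z + 2*I)*(z + 3*I)*(I*z + I)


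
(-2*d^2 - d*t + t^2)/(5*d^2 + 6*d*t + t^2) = (-2*d + t)/(5*d + t)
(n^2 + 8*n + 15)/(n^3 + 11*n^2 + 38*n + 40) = (n + 3)/(n^2 + 6*n + 8)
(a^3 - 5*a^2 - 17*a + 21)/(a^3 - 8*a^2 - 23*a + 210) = (a^2 + 2*a - 3)/(a^2 - a - 30)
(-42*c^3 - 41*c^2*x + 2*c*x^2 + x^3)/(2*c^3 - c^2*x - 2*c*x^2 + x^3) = (-42*c^2 + c*x + x^2)/(2*c^2 - 3*c*x + x^2)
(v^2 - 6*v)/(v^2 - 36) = v/(v + 6)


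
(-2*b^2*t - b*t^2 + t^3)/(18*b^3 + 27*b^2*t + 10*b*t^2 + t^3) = t*(-2*b + t)/(18*b^2 + 9*b*t + t^2)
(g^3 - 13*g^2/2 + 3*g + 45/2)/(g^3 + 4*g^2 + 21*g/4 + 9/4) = 2*(g^2 - 8*g + 15)/(2*g^2 + 5*g + 3)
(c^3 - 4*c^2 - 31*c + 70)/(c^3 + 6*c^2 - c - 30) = (c - 7)/(c + 3)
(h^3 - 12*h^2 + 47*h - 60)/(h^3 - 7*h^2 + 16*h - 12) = (h^2 - 9*h + 20)/(h^2 - 4*h + 4)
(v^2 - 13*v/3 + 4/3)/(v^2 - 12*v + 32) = (v - 1/3)/(v - 8)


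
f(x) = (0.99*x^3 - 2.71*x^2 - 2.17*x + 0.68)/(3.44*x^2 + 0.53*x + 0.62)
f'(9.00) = 0.29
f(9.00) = 1.70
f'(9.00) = 0.29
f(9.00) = 1.70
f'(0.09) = -4.89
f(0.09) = 0.67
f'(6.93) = 0.30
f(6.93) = 1.09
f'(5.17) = 0.30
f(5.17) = 0.56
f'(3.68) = 0.31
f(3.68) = 0.11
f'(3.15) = 0.32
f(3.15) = -0.06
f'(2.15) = 0.32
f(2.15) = -0.38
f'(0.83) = -0.06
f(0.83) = -0.71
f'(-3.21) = 0.37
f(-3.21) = -1.54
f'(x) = (-6.88*x - 0.53)*(0.99*x^3 - 2.71*x^2 - 2.17*x + 0.68)/(3.44*x^2 + 0.53*x + 0.62)^2 + (2.97*x^2 - 5.42*x - 2.17)/(3.44*x^2 + 0.53*x + 0.62) = (3.4056*x^4 + 1.0494*x^3 + 7.8699*x^2 - 8.0388*x - 1.7058)/(11.8336*x^4 + 3.6464*x^3 + 4.5465*x^2 + 0.6572*x + 0.3844)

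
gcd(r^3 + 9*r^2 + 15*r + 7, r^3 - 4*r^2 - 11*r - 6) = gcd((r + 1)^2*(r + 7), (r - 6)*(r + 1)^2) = r^2 + 2*r + 1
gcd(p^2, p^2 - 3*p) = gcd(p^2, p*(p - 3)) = p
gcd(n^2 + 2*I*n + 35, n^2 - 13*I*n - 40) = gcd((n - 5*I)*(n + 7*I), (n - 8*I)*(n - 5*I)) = n - 5*I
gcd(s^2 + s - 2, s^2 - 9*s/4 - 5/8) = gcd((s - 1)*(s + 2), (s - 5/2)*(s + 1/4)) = 1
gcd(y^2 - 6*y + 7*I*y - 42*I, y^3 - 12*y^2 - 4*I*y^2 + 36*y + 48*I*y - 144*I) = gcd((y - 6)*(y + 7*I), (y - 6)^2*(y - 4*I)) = y - 6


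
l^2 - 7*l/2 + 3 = (l - 2)*(l - 3/2)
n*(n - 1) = n^2 - n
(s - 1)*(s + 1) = s^2 - 1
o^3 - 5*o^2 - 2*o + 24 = (o - 4)*(o - 3)*(o + 2)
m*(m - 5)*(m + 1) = m^3 - 4*m^2 - 5*m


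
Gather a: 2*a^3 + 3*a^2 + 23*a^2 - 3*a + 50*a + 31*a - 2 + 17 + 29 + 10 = 2*a^3 + 26*a^2 + 78*a + 54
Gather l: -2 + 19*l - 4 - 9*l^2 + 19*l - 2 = -9*l^2 + 38*l - 8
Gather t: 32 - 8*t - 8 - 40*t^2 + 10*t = -40*t^2 + 2*t + 24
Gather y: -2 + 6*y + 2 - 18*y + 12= 12 - 12*y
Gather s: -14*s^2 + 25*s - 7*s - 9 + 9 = -14*s^2 + 18*s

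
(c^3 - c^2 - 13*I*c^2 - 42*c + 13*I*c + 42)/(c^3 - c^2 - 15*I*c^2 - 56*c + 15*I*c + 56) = (c - 6*I)/(c - 8*I)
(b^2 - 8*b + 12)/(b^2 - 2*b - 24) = (b - 2)/(b + 4)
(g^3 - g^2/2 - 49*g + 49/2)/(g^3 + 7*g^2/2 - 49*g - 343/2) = (2*g - 1)/(2*g + 7)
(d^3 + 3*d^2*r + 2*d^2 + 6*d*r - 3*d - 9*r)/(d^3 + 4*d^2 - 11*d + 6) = (d^2 + 3*d*r + 3*d + 9*r)/(d^2 + 5*d - 6)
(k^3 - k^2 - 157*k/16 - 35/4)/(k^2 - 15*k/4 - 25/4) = (k^2 - 9*k/4 - 7)/(k - 5)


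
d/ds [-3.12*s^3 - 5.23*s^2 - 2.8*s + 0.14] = -9.36*s^2 - 10.46*s - 2.8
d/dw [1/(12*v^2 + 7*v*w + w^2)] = (-7*v - 2*w)/(12*v^2 + 7*v*w + w^2)^2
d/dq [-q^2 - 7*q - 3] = -2*q - 7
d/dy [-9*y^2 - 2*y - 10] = -18*y - 2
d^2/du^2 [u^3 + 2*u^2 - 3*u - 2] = 6*u + 4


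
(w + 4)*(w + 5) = w^2 + 9*w + 20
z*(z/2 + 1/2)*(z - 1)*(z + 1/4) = z^4/2 + z^3/8 - z^2/2 - z/8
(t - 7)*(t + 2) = t^2 - 5*t - 14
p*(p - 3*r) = p^2 - 3*p*r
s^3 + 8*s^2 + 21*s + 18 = (s + 2)*(s + 3)^2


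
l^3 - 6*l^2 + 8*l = l*(l - 4)*(l - 2)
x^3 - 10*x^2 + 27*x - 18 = (x - 6)*(x - 3)*(x - 1)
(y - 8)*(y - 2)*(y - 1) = y^3 - 11*y^2 + 26*y - 16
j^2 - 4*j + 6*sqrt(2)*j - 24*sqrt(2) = (j - 4)*(j + 6*sqrt(2))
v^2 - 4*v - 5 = (v - 5)*(v + 1)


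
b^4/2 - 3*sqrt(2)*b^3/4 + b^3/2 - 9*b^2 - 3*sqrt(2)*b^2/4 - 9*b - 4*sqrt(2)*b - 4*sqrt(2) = (b/2 + sqrt(2))*(b + 1)*(b - 4*sqrt(2))*(b + sqrt(2)/2)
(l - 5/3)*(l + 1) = l^2 - 2*l/3 - 5/3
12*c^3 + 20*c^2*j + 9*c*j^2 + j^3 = (c + j)*(2*c + j)*(6*c + j)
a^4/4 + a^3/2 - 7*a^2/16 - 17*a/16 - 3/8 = (a/4 + 1/4)*(a - 3/2)*(a + 1/2)*(a + 2)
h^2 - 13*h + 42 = (h - 7)*(h - 6)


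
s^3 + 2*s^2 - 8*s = s*(s - 2)*(s + 4)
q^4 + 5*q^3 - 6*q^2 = q^2*(q - 1)*(q + 6)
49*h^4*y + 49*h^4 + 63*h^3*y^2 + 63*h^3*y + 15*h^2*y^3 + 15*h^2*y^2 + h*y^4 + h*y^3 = (h + y)*(7*h + y)^2*(h*y + h)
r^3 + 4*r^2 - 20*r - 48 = (r - 4)*(r + 2)*(r + 6)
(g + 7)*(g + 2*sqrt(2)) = g^2 + 2*sqrt(2)*g + 7*g + 14*sqrt(2)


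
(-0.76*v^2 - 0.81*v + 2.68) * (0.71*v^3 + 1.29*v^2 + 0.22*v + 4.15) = -0.5396*v^5 - 1.5555*v^4 + 0.6907*v^3 + 0.125*v^2 - 2.7719*v + 11.122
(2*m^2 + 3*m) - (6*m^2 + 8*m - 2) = -4*m^2 - 5*m + 2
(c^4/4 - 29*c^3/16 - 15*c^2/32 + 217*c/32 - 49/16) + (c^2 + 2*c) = c^4/4 - 29*c^3/16 + 17*c^2/32 + 281*c/32 - 49/16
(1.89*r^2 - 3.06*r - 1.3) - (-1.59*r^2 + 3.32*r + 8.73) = 3.48*r^2 - 6.38*r - 10.03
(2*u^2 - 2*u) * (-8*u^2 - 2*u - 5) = -16*u^4 + 12*u^3 - 6*u^2 + 10*u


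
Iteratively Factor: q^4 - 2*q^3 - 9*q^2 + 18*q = (q)*(q^3 - 2*q^2 - 9*q + 18) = q*(q + 3)*(q^2 - 5*q + 6) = q*(q - 3)*(q + 3)*(q - 2)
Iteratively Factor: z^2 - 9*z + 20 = (z - 5)*(z - 4)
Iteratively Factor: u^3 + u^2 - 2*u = (u + 2)*(u^2 - u) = u*(u + 2)*(u - 1)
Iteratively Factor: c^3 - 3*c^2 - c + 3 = (c - 1)*(c^2 - 2*c - 3) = (c - 1)*(c + 1)*(c - 3)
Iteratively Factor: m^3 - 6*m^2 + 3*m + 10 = (m - 5)*(m^2 - m - 2) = (m - 5)*(m - 2)*(m + 1)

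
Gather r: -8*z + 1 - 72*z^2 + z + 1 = -72*z^2 - 7*z + 2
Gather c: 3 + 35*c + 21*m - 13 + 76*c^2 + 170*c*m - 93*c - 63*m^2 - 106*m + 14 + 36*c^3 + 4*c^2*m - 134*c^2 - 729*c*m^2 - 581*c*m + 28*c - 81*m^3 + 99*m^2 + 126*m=36*c^3 + c^2*(4*m - 58) + c*(-729*m^2 - 411*m - 30) - 81*m^3 + 36*m^2 + 41*m + 4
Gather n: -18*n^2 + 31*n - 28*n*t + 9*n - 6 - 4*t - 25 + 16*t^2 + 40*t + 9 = -18*n^2 + n*(40 - 28*t) + 16*t^2 + 36*t - 22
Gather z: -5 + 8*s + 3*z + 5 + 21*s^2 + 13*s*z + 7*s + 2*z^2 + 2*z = 21*s^2 + 15*s + 2*z^2 + z*(13*s + 5)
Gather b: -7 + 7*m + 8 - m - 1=6*m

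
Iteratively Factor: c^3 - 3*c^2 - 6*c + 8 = (c - 4)*(c^2 + c - 2) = (c - 4)*(c + 2)*(c - 1)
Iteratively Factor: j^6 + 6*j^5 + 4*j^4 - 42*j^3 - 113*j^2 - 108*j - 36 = (j + 3)*(j^5 + 3*j^4 - 5*j^3 - 27*j^2 - 32*j - 12) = (j + 1)*(j + 3)*(j^4 + 2*j^3 - 7*j^2 - 20*j - 12) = (j + 1)*(j + 2)*(j + 3)*(j^3 - 7*j - 6) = (j + 1)^2*(j + 2)*(j + 3)*(j^2 - j - 6) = (j - 3)*(j + 1)^2*(j + 2)*(j + 3)*(j + 2)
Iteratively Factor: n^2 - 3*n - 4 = (n - 4)*(n + 1)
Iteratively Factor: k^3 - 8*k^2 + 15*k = (k)*(k^2 - 8*k + 15) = k*(k - 5)*(k - 3)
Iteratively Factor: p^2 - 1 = (p + 1)*(p - 1)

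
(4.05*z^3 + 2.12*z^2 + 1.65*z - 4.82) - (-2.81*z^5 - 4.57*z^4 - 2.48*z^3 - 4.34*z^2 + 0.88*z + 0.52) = 2.81*z^5 + 4.57*z^4 + 6.53*z^3 + 6.46*z^2 + 0.77*z - 5.34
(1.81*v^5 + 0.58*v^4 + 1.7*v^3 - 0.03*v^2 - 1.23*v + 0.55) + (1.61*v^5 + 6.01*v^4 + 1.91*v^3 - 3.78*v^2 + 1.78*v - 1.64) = 3.42*v^5 + 6.59*v^4 + 3.61*v^3 - 3.81*v^2 + 0.55*v - 1.09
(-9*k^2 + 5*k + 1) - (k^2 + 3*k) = -10*k^2 + 2*k + 1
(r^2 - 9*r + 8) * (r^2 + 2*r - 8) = r^4 - 7*r^3 - 18*r^2 + 88*r - 64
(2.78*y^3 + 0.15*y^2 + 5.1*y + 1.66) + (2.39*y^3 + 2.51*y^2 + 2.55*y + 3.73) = 5.17*y^3 + 2.66*y^2 + 7.65*y + 5.39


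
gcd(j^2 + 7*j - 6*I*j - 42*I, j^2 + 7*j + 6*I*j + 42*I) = j + 7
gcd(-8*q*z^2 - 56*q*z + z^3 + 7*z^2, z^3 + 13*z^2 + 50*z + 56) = z + 7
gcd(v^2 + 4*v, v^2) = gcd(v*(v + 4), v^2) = v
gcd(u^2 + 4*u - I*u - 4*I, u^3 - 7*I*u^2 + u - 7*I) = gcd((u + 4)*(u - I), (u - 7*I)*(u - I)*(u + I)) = u - I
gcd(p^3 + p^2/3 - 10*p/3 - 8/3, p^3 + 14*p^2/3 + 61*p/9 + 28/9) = p^2 + 7*p/3 + 4/3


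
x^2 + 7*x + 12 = (x + 3)*(x + 4)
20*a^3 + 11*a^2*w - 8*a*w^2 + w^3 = (-5*a + w)*(-4*a + w)*(a + w)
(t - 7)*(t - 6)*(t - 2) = t^3 - 15*t^2 + 68*t - 84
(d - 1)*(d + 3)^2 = d^3 + 5*d^2 + 3*d - 9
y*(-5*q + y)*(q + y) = -5*q^2*y - 4*q*y^2 + y^3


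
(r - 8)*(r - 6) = r^2 - 14*r + 48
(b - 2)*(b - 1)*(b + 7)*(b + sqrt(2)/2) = b^4 + sqrt(2)*b^3/2 + 4*b^3 - 19*b^2 + 2*sqrt(2)*b^2 - 19*sqrt(2)*b/2 + 14*b + 7*sqrt(2)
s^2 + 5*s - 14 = (s - 2)*(s + 7)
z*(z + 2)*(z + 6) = z^3 + 8*z^2 + 12*z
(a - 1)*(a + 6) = a^2 + 5*a - 6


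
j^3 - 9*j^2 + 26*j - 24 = (j - 4)*(j - 3)*(j - 2)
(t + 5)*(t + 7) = t^2 + 12*t + 35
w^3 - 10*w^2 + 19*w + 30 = (w - 6)*(w - 5)*(w + 1)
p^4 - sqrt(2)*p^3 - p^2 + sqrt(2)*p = p*(p - 1)*(p + 1)*(p - sqrt(2))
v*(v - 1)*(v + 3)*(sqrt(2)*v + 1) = sqrt(2)*v^4 + v^3 + 2*sqrt(2)*v^3 - 3*sqrt(2)*v^2 + 2*v^2 - 3*v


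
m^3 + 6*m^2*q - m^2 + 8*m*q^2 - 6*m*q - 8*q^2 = (m - 1)*(m + 2*q)*(m + 4*q)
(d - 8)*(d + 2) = d^2 - 6*d - 16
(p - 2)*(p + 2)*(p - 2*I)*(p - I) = p^4 - 3*I*p^3 - 6*p^2 + 12*I*p + 8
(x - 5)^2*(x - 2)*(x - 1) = x^4 - 13*x^3 + 57*x^2 - 95*x + 50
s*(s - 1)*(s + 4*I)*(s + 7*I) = s^4 - s^3 + 11*I*s^3 - 28*s^2 - 11*I*s^2 + 28*s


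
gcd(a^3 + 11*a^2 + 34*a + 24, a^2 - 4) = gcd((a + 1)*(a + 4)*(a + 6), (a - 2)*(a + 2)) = 1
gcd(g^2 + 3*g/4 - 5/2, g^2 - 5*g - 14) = g + 2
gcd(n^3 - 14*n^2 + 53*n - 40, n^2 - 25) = n - 5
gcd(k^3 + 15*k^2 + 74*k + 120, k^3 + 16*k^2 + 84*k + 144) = k^2 + 10*k + 24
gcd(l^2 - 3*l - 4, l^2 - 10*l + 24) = l - 4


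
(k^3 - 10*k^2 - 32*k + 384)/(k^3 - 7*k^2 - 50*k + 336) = (k^2 - 2*k - 48)/(k^2 + k - 42)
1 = 1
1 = 1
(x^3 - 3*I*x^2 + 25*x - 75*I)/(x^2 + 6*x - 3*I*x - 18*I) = (x^2 + 25)/(x + 6)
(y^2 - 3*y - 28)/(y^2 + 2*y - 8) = (y - 7)/(y - 2)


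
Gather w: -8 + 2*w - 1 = 2*w - 9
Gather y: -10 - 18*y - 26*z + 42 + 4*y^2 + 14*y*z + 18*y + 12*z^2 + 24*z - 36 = 4*y^2 + 14*y*z + 12*z^2 - 2*z - 4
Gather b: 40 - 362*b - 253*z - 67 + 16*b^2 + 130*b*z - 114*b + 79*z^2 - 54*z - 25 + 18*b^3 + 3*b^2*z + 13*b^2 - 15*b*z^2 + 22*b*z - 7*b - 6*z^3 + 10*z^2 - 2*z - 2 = 18*b^3 + b^2*(3*z + 29) + b*(-15*z^2 + 152*z - 483) - 6*z^3 + 89*z^2 - 309*z - 54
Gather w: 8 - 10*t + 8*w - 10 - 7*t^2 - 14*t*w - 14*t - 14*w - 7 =-7*t^2 - 24*t + w*(-14*t - 6) - 9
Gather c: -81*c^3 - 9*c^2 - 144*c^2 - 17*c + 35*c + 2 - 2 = -81*c^3 - 153*c^2 + 18*c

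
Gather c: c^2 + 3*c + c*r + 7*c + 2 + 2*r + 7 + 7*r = c^2 + c*(r + 10) + 9*r + 9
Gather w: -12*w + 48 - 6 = 42 - 12*w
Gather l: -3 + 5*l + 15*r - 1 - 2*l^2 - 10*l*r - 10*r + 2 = -2*l^2 + l*(5 - 10*r) + 5*r - 2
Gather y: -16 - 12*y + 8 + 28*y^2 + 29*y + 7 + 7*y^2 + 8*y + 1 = 35*y^2 + 25*y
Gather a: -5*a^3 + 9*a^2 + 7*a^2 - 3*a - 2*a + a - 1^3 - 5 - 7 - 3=-5*a^3 + 16*a^2 - 4*a - 16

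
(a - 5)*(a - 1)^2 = a^3 - 7*a^2 + 11*a - 5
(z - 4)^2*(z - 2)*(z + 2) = z^4 - 8*z^3 + 12*z^2 + 32*z - 64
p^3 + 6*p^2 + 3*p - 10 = (p - 1)*(p + 2)*(p + 5)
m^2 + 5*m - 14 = (m - 2)*(m + 7)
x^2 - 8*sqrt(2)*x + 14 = (x - 7*sqrt(2))*(x - sqrt(2))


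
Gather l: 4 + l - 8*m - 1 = l - 8*m + 3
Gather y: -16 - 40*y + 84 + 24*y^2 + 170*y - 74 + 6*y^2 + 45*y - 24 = 30*y^2 + 175*y - 30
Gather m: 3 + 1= 4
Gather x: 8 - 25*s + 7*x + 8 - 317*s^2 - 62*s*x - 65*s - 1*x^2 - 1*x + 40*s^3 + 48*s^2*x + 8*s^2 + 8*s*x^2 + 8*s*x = 40*s^3 - 309*s^2 - 90*s + x^2*(8*s - 1) + x*(48*s^2 - 54*s + 6) + 16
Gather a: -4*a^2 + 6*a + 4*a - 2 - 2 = -4*a^2 + 10*a - 4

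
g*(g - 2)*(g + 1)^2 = g^4 - 3*g^2 - 2*g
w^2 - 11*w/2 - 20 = (w - 8)*(w + 5/2)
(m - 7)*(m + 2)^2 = m^3 - 3*m^2 - 24*m - 28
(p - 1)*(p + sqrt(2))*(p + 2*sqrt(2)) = p^3 - p^2 + 3*sqrt(2)*p^2 - 3*sqrt(2)*p + 4*p - 4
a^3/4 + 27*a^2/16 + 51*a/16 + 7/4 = (a/4 + 1)*(a + 1)*(a + 7/4)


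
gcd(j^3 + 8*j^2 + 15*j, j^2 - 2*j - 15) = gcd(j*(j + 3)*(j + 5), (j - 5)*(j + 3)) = j + 3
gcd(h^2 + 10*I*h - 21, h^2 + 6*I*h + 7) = h + 7*I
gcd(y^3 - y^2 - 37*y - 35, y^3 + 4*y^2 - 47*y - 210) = y^2 - 2*y - 35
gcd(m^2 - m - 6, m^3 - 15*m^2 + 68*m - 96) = m - 3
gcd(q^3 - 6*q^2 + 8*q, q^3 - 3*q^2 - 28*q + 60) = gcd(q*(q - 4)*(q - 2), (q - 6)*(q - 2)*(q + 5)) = q - 2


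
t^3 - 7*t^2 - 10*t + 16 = (t - 8)*(t - 1)*(t + 2)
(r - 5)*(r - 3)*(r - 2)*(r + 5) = r^4 - 5*r^3 - 19*r^2 + 125*r - 150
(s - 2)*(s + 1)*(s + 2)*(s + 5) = s^4 + 6*s^3 + s^2 - 24*s - 20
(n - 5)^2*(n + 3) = n^3 - 7*n^2 - 5*n + 75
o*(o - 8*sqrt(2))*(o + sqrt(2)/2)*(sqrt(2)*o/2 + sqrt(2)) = sqrt(2)*o^4/2 - 15*o^3/2 + sqrt(2)*o^3 - 15*o^2 - 4*sqrt(2)*o^2 - 8*sqrt(2)*o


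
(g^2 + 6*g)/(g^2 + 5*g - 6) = g/(g - 1)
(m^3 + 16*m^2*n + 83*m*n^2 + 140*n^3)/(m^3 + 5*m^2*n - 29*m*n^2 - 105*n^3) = (m^2 + 9*m*n + 20*n^2)/(m^2 - 2*m*n - 15*n^2)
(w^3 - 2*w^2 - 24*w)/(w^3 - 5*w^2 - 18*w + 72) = w/(w - 3)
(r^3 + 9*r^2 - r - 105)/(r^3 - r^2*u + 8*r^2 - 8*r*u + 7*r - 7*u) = (r^2 + 2*r - 15)/(r^2 - r*u + r - u)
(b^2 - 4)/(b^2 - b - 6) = (b - 2)/(b - 3)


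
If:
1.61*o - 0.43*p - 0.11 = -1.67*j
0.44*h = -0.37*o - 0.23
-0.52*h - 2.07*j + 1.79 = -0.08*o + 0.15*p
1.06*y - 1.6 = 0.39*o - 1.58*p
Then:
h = 0.164361038949816*y - 0.0801500984983184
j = 0.00326835529632781*y + 0.800561061682571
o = -0.195456370643025*y - 0.526307990974973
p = 0.882746761721367 - 0.719131635791633*y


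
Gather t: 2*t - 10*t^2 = -10*t^2 + 2*t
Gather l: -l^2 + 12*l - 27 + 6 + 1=-l^2 + 12*l - 20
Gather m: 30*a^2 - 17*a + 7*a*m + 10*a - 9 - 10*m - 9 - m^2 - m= 30*a^2 - 7*a - m^2 + m*(7*a - 11) - 18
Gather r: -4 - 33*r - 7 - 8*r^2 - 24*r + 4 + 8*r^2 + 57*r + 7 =0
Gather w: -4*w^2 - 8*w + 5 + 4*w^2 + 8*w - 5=0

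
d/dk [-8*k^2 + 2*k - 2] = 2 - 16*k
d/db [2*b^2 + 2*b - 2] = 4*b + 2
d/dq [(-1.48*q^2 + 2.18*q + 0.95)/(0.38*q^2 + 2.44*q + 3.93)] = (-4.4396*q^2 - 12.3548*q + 6.2494)/(0.1444*q^4 + 1.8544*q^3 + 8.9404*q^2 + 19.1784*q + 15.4449)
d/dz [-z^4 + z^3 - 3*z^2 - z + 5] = -4*z^3 + 3*z^2 - 6*z - 1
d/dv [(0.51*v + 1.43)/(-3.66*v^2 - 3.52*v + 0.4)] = (1.8666*v^2 + 10.4676*v + 5.2376)/(13.3956*v^4 + 25.7664*v^3 + 9.4624*v^2 - 2.816*v + 0.16)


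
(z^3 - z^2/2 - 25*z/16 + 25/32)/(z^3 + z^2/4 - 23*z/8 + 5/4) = (z + 5/4)/(z + 2)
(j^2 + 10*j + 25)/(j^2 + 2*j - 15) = (j + 5)/(j - 3)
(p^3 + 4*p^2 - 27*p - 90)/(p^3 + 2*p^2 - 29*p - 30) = (p + 3)/(p + 1)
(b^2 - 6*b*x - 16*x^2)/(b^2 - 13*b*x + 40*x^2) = (-b - 2*x)/(-b + 5*x)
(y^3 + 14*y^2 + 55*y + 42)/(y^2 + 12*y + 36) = (y^2 + 8*y + 7)/(y + 6)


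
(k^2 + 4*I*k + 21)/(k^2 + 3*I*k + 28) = (k - 3*I)/(k - 4*I)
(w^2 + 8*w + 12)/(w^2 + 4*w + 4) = (w + 6)/(w + 2)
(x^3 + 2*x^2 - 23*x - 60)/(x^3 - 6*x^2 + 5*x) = (x^2 + 7*x + 12)/(x*(x - 1))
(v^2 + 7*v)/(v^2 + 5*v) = (v + 7)/(v + 5)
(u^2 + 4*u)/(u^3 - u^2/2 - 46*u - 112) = 2*u/(2*u^2 - 9*u - 56)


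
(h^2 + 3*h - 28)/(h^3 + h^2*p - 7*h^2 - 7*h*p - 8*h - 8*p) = (-h^2 - 3*h + 28)/(-h^3 - h^2*p + 7*h^2 + 7*h*p + 8*h + 8*p)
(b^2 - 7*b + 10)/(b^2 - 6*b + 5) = (b - 2)/(b - 1)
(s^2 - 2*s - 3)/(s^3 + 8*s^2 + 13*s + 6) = (s - 3)/(s^2 + 7*s + 6)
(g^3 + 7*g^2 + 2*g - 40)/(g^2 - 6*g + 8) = (g^2 + 9*g + 20)/(g - 4)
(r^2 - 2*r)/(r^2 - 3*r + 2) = r/(r - 1)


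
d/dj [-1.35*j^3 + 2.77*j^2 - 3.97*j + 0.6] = -4.05*j^2 + 5.54*j - 3.97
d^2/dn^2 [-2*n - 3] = 0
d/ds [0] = 0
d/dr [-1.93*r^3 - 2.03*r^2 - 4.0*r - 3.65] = -5.79*r^2 - 4.06*r - 4.0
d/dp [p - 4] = 1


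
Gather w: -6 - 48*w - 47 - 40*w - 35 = -88*w - 88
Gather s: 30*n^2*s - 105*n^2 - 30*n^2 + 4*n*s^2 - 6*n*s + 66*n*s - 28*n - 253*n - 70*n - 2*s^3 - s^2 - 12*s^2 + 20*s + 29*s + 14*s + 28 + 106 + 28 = -135*n^2 - 351*n - 2*s^3 + s^2*(4*n - 13) + s*(30*n^2 + 60*n + 63) + 162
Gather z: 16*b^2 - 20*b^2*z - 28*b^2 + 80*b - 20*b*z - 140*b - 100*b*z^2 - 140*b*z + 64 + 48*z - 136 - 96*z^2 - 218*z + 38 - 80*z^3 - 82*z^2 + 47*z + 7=-12*b^2 - 60*b - 80*z^3 + z^2*(-100*b - 178) + z*(-20*b^2 - 160*b - 123) - 27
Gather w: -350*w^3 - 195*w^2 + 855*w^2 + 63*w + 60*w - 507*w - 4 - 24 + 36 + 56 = -350*w^3 + 660*w^2 - 384*w + 64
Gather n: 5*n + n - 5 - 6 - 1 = 6*n - 12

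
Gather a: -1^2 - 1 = -2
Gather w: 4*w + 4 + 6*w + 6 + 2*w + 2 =12*w + 12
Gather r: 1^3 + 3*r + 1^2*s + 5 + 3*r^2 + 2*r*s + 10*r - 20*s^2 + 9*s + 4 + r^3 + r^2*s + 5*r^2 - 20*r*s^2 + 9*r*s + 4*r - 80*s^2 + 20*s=r^3 + r^2*(s + 8) + r*(-20*s^2 + 11*s + 17) - 100*s^2 + 30*s + 10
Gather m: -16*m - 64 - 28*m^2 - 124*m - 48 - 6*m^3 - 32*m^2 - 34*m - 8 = -6*m^3 - 60*m^2 - 174*m - 120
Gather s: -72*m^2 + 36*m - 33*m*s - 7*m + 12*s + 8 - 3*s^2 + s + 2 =-72*m^2 + 29*m - 3*s^2 + s*(13 - 33*m) + 10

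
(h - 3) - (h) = -3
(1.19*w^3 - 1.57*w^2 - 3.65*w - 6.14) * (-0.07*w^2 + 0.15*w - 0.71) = -0.0833*w^5 + 0.2884*w^4 - 0.8249*w^3 + 0.997*w^2 + 1.6705*w + 4.3594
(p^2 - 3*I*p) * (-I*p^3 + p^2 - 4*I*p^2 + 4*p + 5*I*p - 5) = -I*p^5 - 2*p^4 - 4*I*p^4 - 8*p^3 + 2*I*p^3 + 10*p^2 - 12*I*p^2 + 15*I*p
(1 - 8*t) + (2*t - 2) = -6*t - 1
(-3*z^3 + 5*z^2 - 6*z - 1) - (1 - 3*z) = -3*z^3 + 5*z^2 - 3*z - 2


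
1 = 1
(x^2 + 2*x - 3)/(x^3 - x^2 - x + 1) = (x + 3)/(x^2 - 1)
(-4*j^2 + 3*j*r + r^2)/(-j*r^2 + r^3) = (4*j + r)/r^2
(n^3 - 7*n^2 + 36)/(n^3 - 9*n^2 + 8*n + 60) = (n - 3)/(n - 5)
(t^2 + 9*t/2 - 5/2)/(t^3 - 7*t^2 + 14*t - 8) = (2*t^2 + 9*t - 5)/(2*(t^3 - 7*t^2 + 14*t - 8))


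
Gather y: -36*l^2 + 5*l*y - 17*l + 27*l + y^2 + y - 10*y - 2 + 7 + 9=-36*l^2 + 10*l + y^2 + y*(5*l - 9) + 14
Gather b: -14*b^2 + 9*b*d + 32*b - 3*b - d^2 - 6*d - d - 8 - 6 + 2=-14*b^2 + b*(9*d + 29) - d^2 - 7*d - 12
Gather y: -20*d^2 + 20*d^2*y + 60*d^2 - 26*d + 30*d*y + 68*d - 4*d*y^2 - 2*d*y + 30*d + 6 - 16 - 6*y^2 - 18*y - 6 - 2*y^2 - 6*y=40*d^2 + 72*d + y^2*(-4*d - 8) + y*(20*d^2 + 28*d - 24) - 16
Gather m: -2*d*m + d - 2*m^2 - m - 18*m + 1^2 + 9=d - 2*m^2 + m*(-2*d - 19) + 10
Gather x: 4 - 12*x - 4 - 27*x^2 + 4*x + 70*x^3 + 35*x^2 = 70*x^3 + 8*x^2 - 8*x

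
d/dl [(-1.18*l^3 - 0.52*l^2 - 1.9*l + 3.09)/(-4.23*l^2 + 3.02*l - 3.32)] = (4.9914*l^4 - 7.1272*l^3 + 2.1454*l^2 + 29.5942*l - 3.0238)/(17.8929*l^4 - 25.5492*l^3 + 37.2076*l^2 - 20.0528*l + 11.0224)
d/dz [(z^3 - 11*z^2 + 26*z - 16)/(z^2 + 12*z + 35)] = (z^4 + 24*z^3 - 53*z^2 - 738*z + 1102)/(z^4 + 24*z^3 + 214*z^2 + 840*z + 1225)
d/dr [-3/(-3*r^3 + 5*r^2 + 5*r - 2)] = 3*(-9*r^2 + 10*r + 5)/(3*r^3 - 5*r^2 - 5*r + 2)^2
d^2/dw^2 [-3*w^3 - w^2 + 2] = -18*w - 2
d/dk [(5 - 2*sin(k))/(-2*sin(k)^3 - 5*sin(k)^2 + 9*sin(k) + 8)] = (-8*sin(k)^3 + 20*sin(k)^2 + 50*sin(k) - 61)*cos(k)/(2*sin(k)^3 + 5*sin(k)^2 - 9*sin(k) - 8)^2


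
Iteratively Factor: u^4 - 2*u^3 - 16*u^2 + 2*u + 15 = (u - 1)*(u^3 - u^2 - 17*u - 15) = (u - 1)*(u + 1)*(u^2 - 2*u - 15) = (u - 1)*(u + 1)*(u + 3)*(u - 5)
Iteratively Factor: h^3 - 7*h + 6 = (h - 1)*(h^2 + h - 6) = (h - 2)*(h - 1)*(h + 3)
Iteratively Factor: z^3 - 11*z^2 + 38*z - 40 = (z - 4)*(z^2 - 7*z + 10) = (z - 5)*(z - 4)*(z - 2)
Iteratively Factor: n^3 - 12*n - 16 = (n + 2)*(n^2 - 2*n - 8) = (n + 2)^2*(n - 4)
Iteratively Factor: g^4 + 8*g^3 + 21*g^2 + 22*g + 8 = (g + 4)*(g^3 + 4*g^2 + 5*g + 2) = (g + 1)*(g + 4)*(g^2 + 3*g + 2) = (g + 1)^2*(g + 4)*(g + 2)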